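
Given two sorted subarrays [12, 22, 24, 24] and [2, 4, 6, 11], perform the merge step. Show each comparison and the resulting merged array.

Merging process:

Compare 12 vs 2: take 2 from right. Merged: [2]
Compare 12 vs 4: take 4 from right. Merged: [2, 4]
Compare 12 vs 6: take 6 from right. Merged: [2, 4, 6]
Compare 12 vs 11: take 11 from right. Merged: [2, 4, 6, 11]
Append remaining from left: [12, 22, 24, 24]. Merged: [2, 4, 6, 11, 12, 22, 24, 24]

Final merged array: [2, 4, 6, 11, 12, 22, 24, 24]
Total comparisons: 4

The merged array is [2, 4, 6, 11, 12, 22, 24, 24], requiring 4 comparisons. The merge step runs in O(n) time where n is the total number of elements.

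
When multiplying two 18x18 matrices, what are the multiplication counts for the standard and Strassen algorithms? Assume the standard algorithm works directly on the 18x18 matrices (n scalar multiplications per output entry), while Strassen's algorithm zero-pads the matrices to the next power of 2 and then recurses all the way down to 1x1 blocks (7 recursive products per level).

Matrix multiplication for 18x18 matrices:

Strassen's algorithm requires power-of-2 dimensions. Pad 18x18 to 32x32 (next power of 2).

Standard algorithm: 18^3 = 5832 multiplications
Strassen's algorithm: 7^(log2(32)) = 7^5 = 16807 multiplications
Difference: 5832 - 16807 = -10975 (Strassen uses MORE here due to padding overhead — for small or just-over-power-of-2 n, padding can outweigh the per-level savings)

Standard: 5832 multiplications (18^3). Strassen: 16807 multiplications (7^5, after padding to 32x32). Strassen reduces 8 recursive multiplications to 7 at each level.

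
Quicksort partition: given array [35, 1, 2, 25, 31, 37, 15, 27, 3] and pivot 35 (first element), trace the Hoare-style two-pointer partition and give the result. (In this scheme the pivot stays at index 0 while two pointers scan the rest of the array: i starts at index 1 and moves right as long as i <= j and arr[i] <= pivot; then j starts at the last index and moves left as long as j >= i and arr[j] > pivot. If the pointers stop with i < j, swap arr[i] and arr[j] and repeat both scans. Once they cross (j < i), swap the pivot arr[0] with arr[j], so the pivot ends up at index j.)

Hoare-style two-pointer partition with pivot = 35:

Initial array: [35, 1, 2, 25, 31, 37, 15, 27, 3]

Pointers start at i = 1, j = 8.
i stops at index 5 (arr[5]=37 > 35), j stops at index 8 (arr[8]=3 <= 35): swap arr[5] and arr[8], array becomes [35, 1, 2, 25, 31, 3, 15, 27, 37]
i ends at 8, j ends at 7: the pointers have crossed (j < i), so scanning stops.

Swap pivot arr[0] with arr[7] to place pivot at position 7: [27, 1, 2, 25, 31, 3, 15, 35, 37]
Pivot position: 7

After partitioning with pivot 35, the array becomes [27, 1, 2, 25, 31, 3, 15, 35, 37]. The pivot is placed at index 7. All elements to the left of the pivot are <= 35, and all elements to the right are > 35.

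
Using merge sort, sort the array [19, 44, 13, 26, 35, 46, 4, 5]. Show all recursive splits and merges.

Merge sort trace:

Split: [19, 44, 13, 26, 35, 46, 4, 5] -> [19, 44, 13, 26] and [35, 46, 4, 5]
  Split: [19, 44, 13, 26] -> [19, 44] and [13, 26]
    Split: [19, 44] -> [19] and [44]
    Merge: [19] + [44] -> [19, 44]
    Split: [13, 26] -> [13] and [26]
    Merge: [13] + [26] -> [13, 26]
  Merge: [19, 44] + [13, 26] -> [13, 19, 26, 44]
  Split: [35, 46, 4, 5] -> [35, 46] and [4, 5]
    Split: [35, 46] -> [35] and [46]
    Merge: [35] + [46] -> [35, 46]
    Split: [4, 5] -> [4] and [5]
    Merge: [4] + [5] -> [4, 5]
  Merge: [35, 46] + [4, 5] -> [4, 5, 35, 46]
Merge: [13, 19, 26, 44] + [4, 5, 35, 46] -> [4, 5, 13, 19, 26, 35, 44, 46]

Final sorted array: [4, 5, 13, 19, 26, 35, 44, 46]

The merge sort proceeds by recursively splitting the array and merging sorted halves.
After all merges, the sorted array is [4, 5, 13, 19, 26, 35, 44, 46].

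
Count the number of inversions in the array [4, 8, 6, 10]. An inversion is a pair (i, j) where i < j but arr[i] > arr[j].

Finding inversions in [4, 8, 6, 10]:

(1, 2): arr[1]=8 > arr[2]=6

Total inversions: 1

The array has 1 inversion(s): (1,2). Each pair (i,j) satisfies i < j and arr[i] > arr[j].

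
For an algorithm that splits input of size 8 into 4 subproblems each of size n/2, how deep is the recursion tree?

For divide and conquer with division factor 2:

Problem sizes at each level:
Level 0: 8
Level 1: 4
Level 2: 2
Level 3: 1

The root is level 0 and the size-1 base case is level 3 (the tree spans levels 0 through 3, i.e. 4 levels counting the root), so the depth is the number of divisions: log_2(8) = 3

The recursion tree depth is log_2(8) = 3. At each level, the problem size is divided by 2, so it takes 3 divisions to reduce to a base case of size 1. The algorithm makes 4 recursive calls at each level.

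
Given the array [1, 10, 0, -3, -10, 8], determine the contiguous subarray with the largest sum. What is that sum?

Using Kadane's algorithm on [1, 10, 0, -3, -10, 8]:

Scanning through the array:
Position 1 (value 10): max_ending_here = 11, max_so_far = 11
Position 2 (value 0): max_ending_here = 11, max_so_far = 11
Position 3 (value -3): max_ending_here = 8, max_so_far = 11
Position 4 (value -10): max_ending_here = -2, max_so_far = 11
Position 5 (value 8): max_ending_here = 8, max_so_far = 11

Maximum subarray: [1, 10]
Maximum sum: 11

The maximum subarray is [1, 10] with sum 11. This subarray runs from index 0 to index 1.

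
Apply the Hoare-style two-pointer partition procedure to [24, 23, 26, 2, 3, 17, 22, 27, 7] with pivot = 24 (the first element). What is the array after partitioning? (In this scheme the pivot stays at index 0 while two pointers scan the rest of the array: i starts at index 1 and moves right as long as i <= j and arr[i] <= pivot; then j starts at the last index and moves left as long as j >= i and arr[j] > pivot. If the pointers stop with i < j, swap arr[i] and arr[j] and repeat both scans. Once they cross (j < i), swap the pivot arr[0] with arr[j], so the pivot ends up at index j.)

Hoare-style two-pointer partition with pivot = 24:

Initial array: [24, 23, 26, 2, 3, 17, 22, 27, 7]

Pointers start at i = 1, j = 8.
i stops at index 2 (arr[2]=26 > 24), j stops at index 8 (arr[8]=7 <= 24): swap arr[2] and arr[8], array becomes [24, 23, 7, 2, 3, 17, 22, 27, 26]
i ends at 7, j ends at 6: the pointers have crossed (j < i), so scanning stops.

Swap pivot arr[0] with arr[6] to place pivot at position 6: [22, 23, 7, 2, 3, 17, 24, 27, 26]
Pivot position: 6

After partitioning with pivot 24, the array becomes [22, 23, 7, 2, 3, 17, 24, 27, 26]. The pivot is placed at index 6. All elements to the left of the pivot are <= 24, and all elements to the right are > 24.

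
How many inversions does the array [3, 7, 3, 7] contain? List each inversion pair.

Finding inversions in [3, 7, 3, 7]:

(1, 2): arr[1]=7 > arr[2]=3

Total inversions: 1

The array has 1 inversion(s): (1,2). Each pair (i,j) satisfies i < j and arr[i] > arr[j].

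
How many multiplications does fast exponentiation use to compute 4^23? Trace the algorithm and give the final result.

Computing 4^23 by squaring (build up from 4^1; each line after the first costs one multiplication):

4^1 = 4
4^2 = (4^1)^2 = 4^2 = 16
4^4 = (4^2)^2 = 16^2 = 256
4^5 = 4 * 4^4 = 4 * 256 = 1024
4^10 = (4^5)^2 = 1024^2 = 1048576
4^11 = 4 * 4^10 = 4 * 1048576 = 4194304
4^22 = (4^11)^2 = 4194304^2 = 17592186044416
4^23 = 4 * 4^22 = 4 * 17592186044416 = 70368744177664

Result: 70368744177664
Multiplications needed: 7 (7 lines after 4^1)

4^23 = 70368744177664. Using exponentiation by squaring, this requires 7 multiplications. The key idea: if the exponent is even, square the half-power; if odd, multiply by the base once.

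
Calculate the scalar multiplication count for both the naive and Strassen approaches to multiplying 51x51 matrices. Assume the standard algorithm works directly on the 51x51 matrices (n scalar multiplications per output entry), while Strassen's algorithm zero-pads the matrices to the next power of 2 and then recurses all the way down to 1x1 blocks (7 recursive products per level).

Matrix multiplication for 51x51 matrices:

Strassen's algorithm requires power-of-2 dimensions. Pad 51x51 to 64x64 (next power of 2).

Standard algorithm: 51^3 = 132651 multiplications
Strassen's algorithm: 7^(log2(64)) = 7^6 = 117649 multiplications
Savings: 132651 - 117649 = 15002 multiplications

Standard: 132651 multiplications (51^3). Strassen: 117649 multiplications (7^6, after padding to 64x64). Strassen reduces 8 recursive multiplications to 7 at each level.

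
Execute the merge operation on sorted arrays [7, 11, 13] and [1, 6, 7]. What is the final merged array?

Merging process:

Compare 7 vs 1: take 1 from right. Merged: [1]
Compare 7 vs 6: take 6 from right. Merged: [1, 6]
Compare 7 vs 7: take 7 from left. Merged: [1, 6, 7]
Compare 11 vs 7: take 7 from right. Merged: [1, 6, 7, 7]
Append remaining from left: [11, 13]. Merged: [1, 6, 7, 7, 11, 13]

Final merged array: [1, 6, 7, 7, 11, 13]
Total comparisons: 4

The merged array is [1, 6, 7, 7, 11, 13], requiring 4 comparisons. The merge step runs in O(n) time where n is the total number of elements.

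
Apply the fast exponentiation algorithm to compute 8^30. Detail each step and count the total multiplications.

Computing 8^30 by squaring (build up from 8^1; each line after the first costs one multiplication):

8^1 = 8
8^2 = (8^1)^2 = 8^2 = 64
8^3 = 8 * 8^2 = 8 * 64 = 512
8^6 = (8^3)^2 = 512^2 = 262144
8^7 = 8 * 8^6 = 8 * 262144 = 2097152
8^14 = (8^7)^2 = 2097152^2 = 4398046511104
8^15 = 8 * 8^14 = 8 * 4398046511104 = 35184372088832
8^30 = (8^15)^2 = 35184372088832^2 = 1237940039285380274899124224

Result: 1237940039285380274899124224
Multiplications needed: 7 (7 lines after 8^1)

8^30 = 1237940039285380274899124224. Using exponentiation by squaring, this requires 7 multiplications. The key idea: if the exponent is even, square the half-power; if odd, multiply by the base once.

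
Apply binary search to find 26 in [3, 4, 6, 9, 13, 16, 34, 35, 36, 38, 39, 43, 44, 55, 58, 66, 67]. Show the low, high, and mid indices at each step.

Binary search for 26 in [3, 4, 6, 9, 13, 16, 34, 35, 36, 38, 39, 43, 44, 55, 58, 66, 67]:

lo=0, hi=16, mid=8, arr[mid]=36 -> 36 > 26, search left half
lo=0, hi=7, mid=3, arr[mid]=9 -> 9 < 26, search right half
lo=4, hi=7, mid=5, arr[mid]=16 -> 16 < 26, search right half
lo=6, hi=7, mid=6, arr[mid]=34 -> 34 > 26, search left half
lo=6 > hi=5, target 26 not found

Binary search determines that 26 is not in the array after 4 comparisons. The search space was exhausted without finding the target.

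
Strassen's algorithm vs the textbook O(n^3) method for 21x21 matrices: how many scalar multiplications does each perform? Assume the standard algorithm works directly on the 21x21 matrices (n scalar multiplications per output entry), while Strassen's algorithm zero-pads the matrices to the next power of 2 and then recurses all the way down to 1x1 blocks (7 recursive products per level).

Matrix multiplication for 21x21 matrices:

Strassen's algorithm requires power-of-2 dimensions. Pad 21x21 to 32x32 (next power of 2).

Standard algorithm: 21^3 = 9261 multiplications
Strassen's algorithm: 7^(log2(32)) = 7^5 = 16807 multiplications
Difference: 9261 - 16807 = -7546 (Strassen uses MORE here due to padding overhead — for small or just-over-power-of-2 n, padding can outweigh the per-level savings)

Standard: 9261 multiplications (21^3). Strassen: 16807 multiplications (7^5, after padding to 32x32). Strassen reduces 8 recursive multiplications to 7 at each level.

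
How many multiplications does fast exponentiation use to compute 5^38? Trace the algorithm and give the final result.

Computing 5^38 by squaring (build up from 5^1; each line after the first costs one multiplication):

5^1 = 5
5^2 = (5^1)^2 = 5^2 = 25
5^4 = (5^2)^2 = 25^2 = 625
5^8 = (5^4)^2 = 625^2 = 390625
5^9 = 5 * 5^8 = 5 * 390625 = 1953125
5^18 = (5^9)^2 = 1953125^2 = 3814697265625
5^19 = 5 * 5^18 = 5 * 3814697265625 = 19073486328125
5^38 = (5^19)^2 = 19073486328125^2 = 363797880709171295166015625

Result: 363797880709171295166015625
Multiplications needed: 7 (7 lines after 5^1)

5^38 = 363797880709171295166015625. Using exponentiation by squaring, this requires 7 multiplications. The key idea: if the exponent is even, square the half-power; if odd, multiply by the base once.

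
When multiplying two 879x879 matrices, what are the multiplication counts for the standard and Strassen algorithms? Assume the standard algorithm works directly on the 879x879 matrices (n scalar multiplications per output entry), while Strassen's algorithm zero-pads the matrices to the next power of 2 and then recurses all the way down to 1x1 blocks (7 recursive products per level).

Matrix multiplication for 879x879 matrices:

Strassen's algorithm requires power-of-2 dimensions. Pad 879x879 to 1024x1024 (next power of 2).

Standard algorithm: 879^3 = 679151439 multiplications
Strassen's algorithm: 7^(log2(1024)) = 7^10 = 282475249 multiplications
Savings: 679151439 - 282475249 = 396676190 multiplications

Standard: 679151439 multiplications (879^3). Strassen: 282475249 multiplications (7^10, after padding to 1024x1024). Strassen reduces 8 recursive multiplications to 7 at each level.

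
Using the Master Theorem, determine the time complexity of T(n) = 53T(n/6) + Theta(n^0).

Master Theorem for T(n) = 53T(n/6) + O(n^0):

a = 53, b = 6, c = 0
log_b(a) = log_6(53) = 2.2159

Case 1: c = 0 < log_6(53) = 2.2159
T(n) = O(n^(log_6 53))

For T(n) = 53T(n/6) + O(n^0): log_6(53) = 2.2159. This is Case 1 of the Master Theorem (c < log_b(a), work dominated by leaves), giving O(n^(log_6 53)).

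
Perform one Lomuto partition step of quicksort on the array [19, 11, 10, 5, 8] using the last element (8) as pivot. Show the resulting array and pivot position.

Lomuto partition with pivot = 8:

Initial array: [19, 11, 10, 5, 8]

arr[0]=19 > 8: no swap
arr[1]=11 > 8: no swap
arr[2]=10 > 8: no swap
arr[3]=5 <= 8: swap with position 0, array becomes [5, 11, 10, 19, 8]

Place pivot at position 1: [5, 8, 10, 19, 11]
Pivot position: 1

After partitioning with pivot 8, the array becomes [5, 8, 10, 19, 11]. The pivot is placed at index 1. All elements to the left of the pivot are <= 8, and all elements to the right are > 8.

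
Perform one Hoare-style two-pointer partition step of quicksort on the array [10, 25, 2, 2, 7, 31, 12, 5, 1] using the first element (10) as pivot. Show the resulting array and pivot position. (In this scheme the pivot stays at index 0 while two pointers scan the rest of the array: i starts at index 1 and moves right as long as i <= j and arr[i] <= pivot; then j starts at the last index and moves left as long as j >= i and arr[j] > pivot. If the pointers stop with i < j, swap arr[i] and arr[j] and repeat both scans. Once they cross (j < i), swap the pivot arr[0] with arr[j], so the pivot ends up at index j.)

Hoare-style two-pointer partition with pivot = 10:

Initial array: [10, 25, 2, 2, 7, 31, 12, 5, 1]

Pointers start at i = 1, j = 8.
i stops at index 1 (arr[1]=25 > 10), j stops at index 8 (arr[8]=1 <= 10): swap arr[1] and arr[8], array becomes [10, 1, 2, 2, 7, 31, 12, 5, 25]
i stops at index 5 (arr[5]=31 > 10), j stops at index 7 (arr[7]=5 <= 10): swap arr[5] and arr[7], array becomes [10, 1, 2, 2, 7, 5, 12, 31, 25]
i ends at 6, j ends at 5: the pointers have crossed (j < i), so scanning stops.

Swap pivot arr[0] with arr[5] to place pivot at position 5: [5, 1, 2, 2, 7, 10, 12, 31, 25]
Pivot position: 5

After partitioning with pivot 10, the array becomes [5, 1, 2, 2, 7, 10, 12, 31, 25]. The pivot is placed at index 5. All elements to the left of the pivot are <= 10, and all elements to the right are > 10.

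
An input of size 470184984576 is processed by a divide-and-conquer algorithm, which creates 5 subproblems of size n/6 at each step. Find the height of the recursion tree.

For divide and conquer with division factor 6:

Problem sizes at each level:
Level 0: 470184984576
Level 1: 78364164096
Level 2: 13060694016
Level 3: 2176782336
Level 4: 362797056
Level 5: 60466176
Level 6: 10077696
Level 7: 1679616
Level 8: 279936
Level 9: 46656
Level 10: 7776
Level 11: 1296
Level 12: 216
Level 13: 36
Level 14: 6
Level 15: 1

The root is level 0 and the size-1 base case is level 15 (the tree spans levels 0 through 15, i.e. 16 levels counting the root), so the depth is the number of divisions: log_6(470184984576) = 15

The recursion tree depth is log_6(470184984576) = 15. At each level, the problem size is divided by 6, so it takes 15 divisions to reduce to a base case of size 1. The algorithm makes 5 recursive calls at each level.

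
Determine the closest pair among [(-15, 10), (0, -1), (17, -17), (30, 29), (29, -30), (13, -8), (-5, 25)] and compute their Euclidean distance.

Computing all pairwise distances among 7 points:

d((-15, 10), (0, -1)) = 18.6011
d((-15, 10), (17, -17)) = 41.8688
d((-15, 10), (30, 29)) = 48.8467
d((-15, 10), (29, -30)) = 59.4643
d((-15, 10), (13, -8)) = 33.2866
d((-15, 10), (-5, 25)) = 18.0278
d((0, -1), (17, -17)) = 23.3452
d((0, -1), (30, 29)) = 42.4264
d((0, -1), (29, -30)) = 41.0122
d((0, -1), (13, -8)) = 14.7648
d((0, -1), (-5, 25)) = 26.4764
d((17, -17), (30, 29)) = 47.8017
d((17, -17), (29, -30)) = 17.6918
d((17, -17), (13, -8)) = 9.8489 <-- minimum
d((17, -17), (-5, 25)) = 47.4131
d((30, 29), (29, -30)) = 59.0085
d((30, 29), (13, -8)) = 40.7185
d((30, 29), (-5, 25)) = 35.2278
d((29, -30), (13, -8)) = 27.2029
d((29, -30), (-5, 25)) = 64.6607
d((13, -8), (-5, 25)) = 37.5899

Closest pair: (17, -17) and (13, -8) with distance 9.8489

The closest pair is (17, -17) and (13, -8) with Euclidean distance 9.8489. For 7 points, brute-force pairwise comparison is shown above. For large n, the divide-and-conquer algorithm (sort by x, recurse on halves, check the dividing strip) achieves O(n log n).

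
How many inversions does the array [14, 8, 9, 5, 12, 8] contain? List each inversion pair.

Finding inversions in [14, 8, 9, 5, 12, 8]:

(0, 1): arr[0]=14 > arr[1]=8
(0, 2): arr[0]=14 > arr[2]=9
(0, 3): arr[0]=14 > arr[3]=5
(0, 4): arr[0]=14 > arr[4]=12
(0, 5): arr[0]=14 > arr[5]=8
(1, 3): arr[1]=8 > arr[3]=5
(2, 3): arr[2]=9 > arr[3]=5
(2, 5): arr[2]=9 > arr[5]=8
(4, 5): arr[4]=12 > arr[5]=8

Total inversions: 9

The array has 9 inversion(s): (0,1), (0,2), (0,3), (0,4), (0,5), (1,3), (2,3), (2,5), (4,5). Each pair (i,j) satisfies i < j and arr[i] > arr[j].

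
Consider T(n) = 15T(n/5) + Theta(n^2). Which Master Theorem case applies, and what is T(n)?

Master Theorem for T(n) = 15T(n/5) + O(n^2):

a = 15, b = 5, c = 2
log_b(a) = log_5(15) = 1.6826

Case 3: c = 2 > log_5(15) = 1.6826
T(n) = O(n^2) = O(n^2)

For T(n) = 15T(n/5) + O(n^2): log_5(15) = 1.6826. This is Case 3 of the Master Theorem (c > log_b(a), work dominated by root), giving O(n^2).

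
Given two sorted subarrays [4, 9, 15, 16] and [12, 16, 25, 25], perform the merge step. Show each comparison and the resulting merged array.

Merging process:

Compare 4 vs 12: take 4 from left. Merged: [4]
Compare 9 vs 12: take 9 from left. Merged: [4, 9]
Compare 15 vs 12: take 12 from right. Merged: [4, 9, 12]
Compare 15 vs 16: take 15 from left. Merged: [4, 9, 12, 15]
Compare 16 vs 16: take 16 from left. Merged: [4, 9, 12, 15, 16]
Append remaining from right: [16, 25, 25]. Merged: [4, 9, 12, 15, 16, 16, 25, 25]

Final merged array: [4, 9, 12, 15, 16, 16, 25, 25]
Total comparisons: 5

The merged array is [4, 9, 12, 15, 16, 16, 25, 25], requiring 5 comparisons. The merge step runs in O(n) time where n is the total number of elements.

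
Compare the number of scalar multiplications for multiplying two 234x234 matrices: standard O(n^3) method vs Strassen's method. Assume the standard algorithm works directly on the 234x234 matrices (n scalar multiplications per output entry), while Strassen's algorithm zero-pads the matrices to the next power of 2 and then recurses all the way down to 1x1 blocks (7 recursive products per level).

Matrix multiplication for 234x234 matrices:

Strassen's algorithm requires power-of-2 dimensions. Pad 234x234 to 256x256 (next power of 2).

Standard algorithm: 234^3 = 12812904 multiplications
Strassen's algorithm: 7^(log2(256)) = 7^8 = 5764801 multiplications
Savings: 12812904 - 5764801 = 7048103 multiplications

Standard: 12812904 multiplications (234^3). Strassen: 5764801 multiplications (7^8, after padding to 256x256). Strassen reduces 8 recursive multiplications to 7 at each level.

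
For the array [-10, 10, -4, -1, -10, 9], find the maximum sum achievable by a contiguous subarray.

Using Kadane's algorithm on [-10, 10, -4, -1, -10, 9]:

Scanning through the array:
Position 1 (value 10): max_ending_here = 10, max_so_far = 10
Position 2 (value -4): max_ending_here = 6, max_so_far = 10
Position 3 (value -1): max_ending_here = 5, max_so_far = 10
Position 4 (value -10): max_ending_here = -5, max_so_far = 10
Position 5 (value 9): max_ending_here = 9, max_so_far = 10

Maximum subarray: [10]
Maximum sum: 10

The maximum subarray is [10] with sum 10. This subarray runs from index 1 to index 1.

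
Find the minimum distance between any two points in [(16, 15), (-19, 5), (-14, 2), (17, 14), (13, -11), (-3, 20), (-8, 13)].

Computing all pairwise distances among 7 points:

d((16, 15), (-19, 5)) = 36.4005
d((16, 15), (-14, 2)) = 32.6956
d((16, 15), (17, 14)) = 1.4142 <-- minimum
d((16, 15), (13, -11)) = 26.1725
d((16, 15), (-3, 20)) = 19.6469
d((16, 15), (-8, 13)) = 24.0832
d((-19, 5), (-14, 2)) = 5.831
d((-19, 5), (17, 14)) = 37.108
d((-19, 5), (13, -11)) = 35.7771
d((-19, 5), (-3, 20)) = 21.9317
d((-19, 5), (-8, 13)) = 13.6015
d((-14, 2), (17, 14)) = 33.2415
d((-14, 2), (13, -11)) = 29.9666
d((-14, 2), (-3, 20)) = 21.095
d((-14, 2), (-8, 13)) = 12.53
d((17, 14), (13, -11)) = 25.318
d((17, 14), (-3, 20)) = 20.8806
d((17, 14), (-8, 13)) = 25.02
d((13, -11), (-3, 20)) = 34.8855
d((13, -11), (-8, 13)) = 31.8904
d((-3, 20), (-8, 13)) = 8.6023

Closest pair: (16, 15) and (17, 14) with distance 1.4142

The closest pair is (16, 15) and (17, 14) with Euclidean distance 1.4142. For 7 points, brute-force pairwise comparison is shown above. For large n, the divide-and-conquer algorithm (sort by x, recurse on halves, check the dividing strip) achieves O(n log n).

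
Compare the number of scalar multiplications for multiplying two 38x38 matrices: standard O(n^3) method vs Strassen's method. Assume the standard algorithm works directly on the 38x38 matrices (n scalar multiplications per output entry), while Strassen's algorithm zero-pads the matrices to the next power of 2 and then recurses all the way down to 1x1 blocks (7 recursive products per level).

Matrix multiplication for 38x38 matrices:

Strassen's algorithm requires power-of-2 dimensions. Pad 38x38 to 64x64 (next power of 2).

Standard algorithm: 38^3 = 54872 multiplications
Strassen's algorithm: 7^(log2(64)) = 7^6 = 117649 multiplications
Difference: 54872 - 117649 = -62777 (Strassen uses MORE here due to padding overhead — for small or just-over-power-of-2 n, padding can outweigh the per-level savings)

Standard: 54872 multiplications (38^3). Strassen: 117649 multiplications (7^6, after padding to 64x64). Strassen reduces 8 recursive multiplications to 7 at each level.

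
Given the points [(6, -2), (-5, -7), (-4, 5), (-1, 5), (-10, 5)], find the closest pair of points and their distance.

Computing all pairwise distances among 5 points:

d((6, -2), (-5, -7)) = 12.083
d((6, -2), (-4, 5)) = 12.2066
d((6, -2), (-1, 5)) = 9.8995
d((6, -2), (-10, 5)) = 17.4642
d((-5, -7), (-4, 5)) = 12.0416
d((-5, -7), (-1, 5)) = 12.6491
d((-5, -7), (-10, 5)) = 13.0
d((-4, 5), (-1, 5)) = 3.0 <-- minimum
d((-4, 5), (-10, 5)) = 6.0
d((-1, 5), (-10, 5)) = 9.0

Closest pair: (-4, 5) and (-1, 5) with distance 3.0

The closest pair is (-4, 5) and (-1, 5) with Euclidean distance 3.0. For 5 points, brute-force pairwise comparison is shown above. For large n, the divide-and-conquer algorithm (sort by x, recurse on halves, check the dividing strip) achieves O(n log n).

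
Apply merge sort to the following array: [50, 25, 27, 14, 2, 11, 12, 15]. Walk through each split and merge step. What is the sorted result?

Merge sort trace:

Split: [50, 25, 27, 14, 2, 11, 12, 15] -> [50, 25, 27, 14] and [2, 11, 12, 15]
  Split: [50, 25, 27, 14] -> [50, 25] and [27, 14]
    Split: [50, 25] -> [50] and [25]
    Merge: [50] + [25] -> [25, 50]
    Split: [27, 14] -> [27] and [14]
    Merge: [27] + [14] -> [14, 27]
  Merge: [25, 50] + [14, 27] -> [14, 25, 27, 50]
  Split: [2, 11, 12, 15] -> [2, 11] and [12, 15]
    Split: [2, 11] -> [2] and [11]
    Merge: [2] + [11] -> [2, 11]
    Split: [12, 15] -> [12] and [15]
    Merge: [12] + [15] -> [12, 15]
  Merge: [2, 11] + [12, 15] -> [2, 11, 12, 15]
Merge: [14, 25, 27, 50] + [2, 11, 12, 15] -> [2, 11, 12, 14, 15, 25, 27, 50]

Final sorted array: [2, 11, 12, 14, 15, 25, 27, 50]

The merge sort proceeds by recursively splitting the array and merging sorted halves.
After all merges, the sorted array is [2, 11, 12, 14, 15, 25, 27, 50].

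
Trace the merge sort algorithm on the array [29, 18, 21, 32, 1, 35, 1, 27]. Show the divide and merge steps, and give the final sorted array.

Merge sort trace:

Split: [29, 18, 21, 32, 1, 35, 1, 27] -> [29, 18, 21, 32] and [1, 35, 1, 27]
  Split: [29, 18, 21, 32] -> [29, 18] and [21, 32]
    Split: [29, 18] -> [29] and [18]
    Merge: [29] + [18] -> [18, 29]
    Split: [21, 32] -> [21] and [32]
    Merge: [21] + [32] -> [21, 32]
  Merge: [18, 29] + [21, 32] -> [18, 21, 29, 32]
  Split: [1, 35, 1, 27] -> [1, 35] and [1, 27]
    Split: [1, 35] -> [1] and [35]
    Merge: [1] + [35] -> [1, 35]
    Split: [1, 27] -> [1] and [27]
    Merge: [1] + [27] -> [1, 27]
  Merge: [1, 35] + [1, 27] -> [1, 1, 27, 35]
Merge: [18, 21, 29, 32] + [1, 1, 27, 35] -> [1, 1, 18, 21, 27, 29, 32, 35]

Final sorted array: [1, 1, 18, 21, 27, 29, 32, 35]

The merge sort proceeds by recursively splitting the array and merging sorted halves.
After all merges, the sorted array is [1, 1, 18, 21, 27, 29, 32, 35].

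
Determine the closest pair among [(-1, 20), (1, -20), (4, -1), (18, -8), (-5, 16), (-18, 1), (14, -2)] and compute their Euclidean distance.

Computing all pairwise distances among 7 points:

d((-1, 20), (1, -20)) = 40.05
d((-1, 20), (4, -1)) = 21.587
d((-1, 20), (18, -8)) = 33.8378
d((-1, 20), (-5, 16)) = 5.6569 <-- minimum
d((-1, 20), (-18, 1)) = 25.4951
d((-1, 20), (14, -2)) = 26.6271
d((1, -20), (4, -1)) = 19.2354
d((1, -20), (18, -8)) = 20.8087
d((1, -20), (-5, 16)) = 36.4966
d((1, -20), (-18, 1)) = 28.3196
d((1, -20), (14, -2)) = 22.2036
d((4, -1), (18, -8)) = 15.6525
d((4, -1), (-5, 16)) = 19.2354
d((4, -1), (-18, 1)) = 22.0907
d((4, -1), (14, -2)) = 10.0499
d((18, -8), (-5, 16)) = 33.2415
d((18, -8), (-18, 1)) = 37.108
d((18, -8), (14, -2)) = 7.2111
d((-5, 16), (-18, 1)) = 19.8494
d((-5, 16), (14, -2)) = 26.1725
d((-18, 1), (14, -2)) = 32.1403

Closest pair: (-1, 20) and (-5, 16) with distance 5.6569

The closest pair is (-1, 20) and (-5, 16) with Euclidean distance 5.6569. For 7 points, brute-force pairwise comparison is shown above. For large n, the divide-and-conquer algorithm (sort by x, recurse on halves, check the dividing strip) achieves O(n log n).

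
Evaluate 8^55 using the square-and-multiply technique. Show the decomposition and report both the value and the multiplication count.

Computing 8^55 by squaring (build up from 8^1; each line after the first costs one multiplication):

8^1 = 8
8^2 = (8^1)^2 = 8^2 = 64
8^3 = 8 * 8^2 = 8 * 64 = 512
8^6 = (8^3)^2 = 512^2 = 262144
8^12 = (8^6)^2 = 262144^2 = 68719476736
8^13 = 8 * 8^12 = 8 * 68719476736 = 549755813888
8^26 = (8^13)^2 = 549755813888^2 = 302231454903657293676544
8^27 = 8 * 8^26 = 8 * 302231454903657293676544 = 2417851639229258349412352
8^54 = (8^27)^2 = 2417851639229258349412352^2 = 5846006549323611672814739330865132078623730171904
8^55 = 8 * 8^54 = 8 * 5846006549323611672814739330865132078623730171904 = 46768052394588893382517914646921056628989841375232

Result: 46768052394588893382517914646921056628989841375232
Multiplications needed: 9 (9 lines after 8^1)

8^55 = 46768052394588893382517914646921056628989841375232. Using exponentiation by squaring, this requires 9 multiplications. The key idea: if the exponent is even, square the half-power; if odd, multiply by the base once.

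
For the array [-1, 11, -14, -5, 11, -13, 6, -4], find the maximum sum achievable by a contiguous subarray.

Using Kadane's algorithm on [-1, 11, -14, -5, 11, -13, 6, -4]:

Scanning through the array:
Position 1 (value 11): max_ending_here = 11, max_so_far = 11
Position 2 (value -14): max_ending_here = -3, max_so_far = 11
Position 3 (value -5): max_ending_here = -5, max_so_far = 11
Position 4 (value 11): max_ending_here = 11, max_so_far = 11
Position 5 (value -13): max_ending_here = -2, max_so_far = 11
Position 6 (value 6): max_ending_here = 6, max_so_far = 11
Position 7 (value -4): max_ending_here = 2, max_so_far = 11

Maximum subarray: [11]
Maximum sum: 11

The maximum subarray is [11] with sum 11. This subarray runs from index 1 to index 1.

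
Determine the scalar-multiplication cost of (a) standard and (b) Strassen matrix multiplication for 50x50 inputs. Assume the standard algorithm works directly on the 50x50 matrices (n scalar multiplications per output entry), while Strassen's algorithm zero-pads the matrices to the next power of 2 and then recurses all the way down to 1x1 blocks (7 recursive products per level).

Matrix multiplication for 50x50 matrices:

Strassen's algorithm requires power-of-2 dimensions. Pad 50x50 to 64x64 (next power of 2).

Standard algorithm: 50^3 = 125000 multiplications
Strassen's algorithm: 7^(log2(64)) = 7^6 = 117649 multiplications
Savings: 125000 - 117649 = 7351 multiplications

Standard: 125000 multiplications (50^3). Strassen: 117649 multiplications (7^6, after padding to 64x64). Strassen reduces 8 recursive multiplications to 7 at each level.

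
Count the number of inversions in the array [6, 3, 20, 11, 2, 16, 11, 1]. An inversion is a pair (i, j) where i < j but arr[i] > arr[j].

Finding inversions in [6, 3, 20, 11, 2, 16, 11, 1]:

(0, 1): arr[0]=6 > arr[1]=3
(0, 4): arr[0]=6 > arr[4]=2
(0, 7): arr[0]=6 > arr[7]=1
(1, 4): arr[1]=3 > arr[4]=2
(1, 7): arr[1]=3 > arr[7]=1
(2, 3): arr[2]=20 > arr[3]=11
(2, 4): arr[2]=20 > arr[4]=2
(2, 5): arr[2]=20 > arr[5]=16
(2, 6): arr[2]=20 > arr[6]=11
(2, 7): arr[2]=20 > arr[7]=1
(3, 4): arr[3]=11 > arr[4]=2
(3, 7): arr[3]=11 > arr[7]=1
(4, 7): arr[4]=2 > arr[7]=1
(5, 6): arr[5]=16 > arr[6]=11
(5, 7): arr[5]=16 > arr[7]=1
(6, 7): arr[6]=11 > arr[7]=1

Total inversions: 16

The array has 16 inversion(s): (0,1), (0,4), (0,7), (1,4), (1,7), (2,3), (2,4), (2,5), (2,6), (2,7), (3,4), (3,7), (4,7), (5,6), (5,7), (6,7). Each pair (i,j) satisfies i < j and arr[i] > arr[j].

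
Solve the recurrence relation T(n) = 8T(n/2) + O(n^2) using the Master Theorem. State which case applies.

Master Theorem for T(n) = 8T(n/2) + O(n^2):

a = 8, b = 2, c = 2
log_b(a) = log_2(8) = 3.0000

Case 1: c = 2 < log_2(8) = 3.0000
T(n) = O(n^(log_2 8)) = O(n^3)

For T(n) = 8T(n/2) + O(n^2): log_2(8) = 3.0000. This is Case 1 of the Master Theorem (c < log_b(a), work dominated by leaves), giving O(n^3).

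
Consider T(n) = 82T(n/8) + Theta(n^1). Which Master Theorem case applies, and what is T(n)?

Master Theorem for T(n) = 82T(n/8) + O(n^1):

a = 82, b = 8, c = 1
log_b(a) = log_8(82) = 2.1192

Case 1: c = 1 < log_8(82) = 2.1192
T(n) = O(n^(log_8 82))

For T(n) = 82T(n/8) + O(n^1): log_8(82) = 2.1192. This is Case 1 of the Master Theorem (c < log_b(a), work dominated by leaves), giving O(n^(log_8 82)).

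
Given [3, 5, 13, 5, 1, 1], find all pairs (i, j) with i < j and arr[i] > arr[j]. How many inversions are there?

Finding inversions in [3, 5, 13, 5, 1, 1]:

(0, 4): arr[0]=3 > arr[4]=1
(0, 5): arr[0]=3 > arr[5]=1
(1, 4): arr[1]=5 > arr[4]=1
(1, 5): arr[1]=5 > arr[5]=1
(2, 3): arr[2]=13 > arr[3]=5
(2, 4): arr[2]=13 > arr[4]=1
(2, 5): arr[2]=13 > arr[5]=1
(3, 4): arr[3]=5 > arr[4]=1
(3, 5): arr[3]=5 > arr[5]=1

Total inversions: 9

The array has 9 inversion(s): (0,4), (0,5), (1,4), (1,5), (2,3), (2,4), (2,5), (3,4), (3,5). Each pair (i,j) satisfies i < j and arr[i] > arr[j].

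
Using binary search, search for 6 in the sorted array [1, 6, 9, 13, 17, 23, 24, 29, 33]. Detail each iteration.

Binary search for 6 in [1, 6, 9, 13, 17, 23, 24, 29, 33]:

lo=0, hi=8, mid=4, arr[mid]=17 -> 17 > 6, search left half
lo=0, hi=3, mid=1, arr[mid]=6 -> Found target at index 1!

Binary search finds 6 at index 1 after 2 comparisons. The search repeatedly halves the search space by comparing with the middle element.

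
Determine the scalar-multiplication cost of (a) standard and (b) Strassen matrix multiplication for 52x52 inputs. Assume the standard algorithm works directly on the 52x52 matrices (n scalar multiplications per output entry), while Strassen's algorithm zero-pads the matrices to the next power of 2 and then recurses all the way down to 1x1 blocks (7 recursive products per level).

Matrix multiplication for 52x52 matrices:

Strassen's algorithm requires power-of-2 dimensions. Pad 52x52 to 64x64 (next power of 2).

Standard algorithm: 52^3 = 140608 multiplications
Strassen's algorithm: 7^(log2(64)) = 7^6 = 117649 multiplications
Savings: 140608 - 117649 = 22959 multiplications

Standard: 140608 multiplications (52^3). Strassen: 117649 multiplications (7^6, after padding to 64x64). Strassen reduces 8 recursive multiplications to 7 at each level.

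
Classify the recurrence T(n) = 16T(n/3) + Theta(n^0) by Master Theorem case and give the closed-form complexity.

Master Theorem for T(n) = 16T(n/3) + O(n^0):

a = 16, b = 3, c = 0
log_b(a) = log_3(16) = 2.5237

Case 1: c = 0 < log_3(16) = 2.5237
T(n) = O(n^(log_3 16))

For T(n) = 16T(n/3) + O(n^0): log_3(16) = 2.5237. This is Case 1 of the Master Theorem (c < log_b(a), work dominated by leaves), giving O(n^(log_3 16)).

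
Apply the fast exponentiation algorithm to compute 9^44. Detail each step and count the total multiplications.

Computing 9^44 by squaring (build up from 9^1; each line after the first costs one multiplication):

9^1 = 9
9^2 = (9^1)^2 = 9^2 = 81
9^4 = (9^2)^2 = 81^2 = 6561
9^5 = 9 * 9^4 = 9 * 6561 = 59049
9^10 = (9^5)^2 = 59049^2 = 3486784401
9^11 = 9 * 9^10 = 9 * 3486784401 = 31381059609
9^22 = (9^11)^2 = 31381059609^2 = 984770902183611232881
9^44 = (9^22)^2 = 984770902183611232881^2 = 969773729787523602876821942164080815560161

Result: 969773729787523602876821942164080815560161
Multiplications needed: 7 (7 lines after 9^1)

9^44 = 969773729787523602876821942164080815560161. Using exponentiation by squaring, this requires 7 multiplications. The key idea: if the exponent is even, square the half-power; if odd, multiply by the base once.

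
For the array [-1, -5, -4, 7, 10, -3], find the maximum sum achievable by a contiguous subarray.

Using Kadane's algorithm on [-1, -5, -4, 7, 10, -3]:

Scanning through the array:
Position 1 (value -5): max_ending_here = -5, max_so_far = -1
Position 2 (value -4): max_ending_here = -4, max_so_far = -1
Position 3 (value 7): max_ending_here = 7, max_so_far = 7
Position 4 (value 10): max_ending_here = 17, max_so_far = 17
Position 5 (value -3): max_ending_here = 14, max_so_far = 17

Maximum subarray: [7, 10]
Maximum sum: 17

The maximum subarray is [7, 10] with sum 17. This subarray runs from index 3 to index 4.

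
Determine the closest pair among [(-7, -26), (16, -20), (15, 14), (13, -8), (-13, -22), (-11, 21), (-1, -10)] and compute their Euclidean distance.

Computing all pairwise distances among 7 points:

d((-7, -26), (16, -20)) = 23.7697
d((-7, -26), (15, 14)) = 45.6508
d((-7, -26), (13, -8)) = 26.9072
d((-7, -26), (-13, -22)) = 7.2111 <-- minimum
d((-7, -26), (-11, 21)) = 47.1699
d((-7, -26), (-1, -10)) = 17.088
d((16, -20), (15, 14)) = 34.0147
d((16, -20), (13, -8)) = 12.3693
d((16, -20), (-13, -22)) = 29.0689
d((16, -20), (-11, 21)) = 49.0918
d((16, -20), (-1, -10)) = 19.7231
d((15, 14), (13, -8)) = 22.0907
d((15, 14), (-13, -22)) = 45.607
d((15, 14), (-11, 21)) = 26.9258
d((15, 14), (-1, -10)) = 28.8444
d((13, -8), (-13, -22)) = 29.5296
d((13, -8), (-11, 21)) = 37.6431
d((13, -8), (-1, -10)) = 14.1421
d((-13, -22), (-11, 21)) = 43.0465
d((-13, -22), (-1, -10)) = 16.9706
d((-11, 21), (-1, -10)) = 32.573

Closest pair: (-7, -26) and (-13, -22) with distance 7.2111

The closest pair is (-7, -26) and (-13, -22) with Euclidean distance 7.2111. For 7 points, brute-force pairwise comparison is shown above. For large n, the divide-and-conquer algorithm (sort by x, recurse on halves, check the dividing strip) achieves O(n log n).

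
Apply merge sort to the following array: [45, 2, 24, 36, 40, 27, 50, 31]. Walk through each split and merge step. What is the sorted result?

Merge sort trace:

Split: [45, 2, 24, 36, 40, 27, 50, 31] -> [45, 2, 24, 36] and [40, 27, 50, 31]
  Split: [45, 2, 24, 36] -> [45, 2] and [24, 36]
    Split: [45, 2] -> [45] and [2]
    Merge: [45] + [2] -> [2, 45]
    Split: [24, 36] -> [24] and [36]
    Merge: [24] + [36] -> [24, 36]
  Merge: [2, 45] + [24, 36] -> [2, 24, 36, 45]
  Split: [40, 27, 50, 31] -> [40, 27] and [50, 31]
    Split: [40, 27] -> [40] and [27]
    Merge: [40] + [27] -> [27, 40]
    Split: [50, 31] -> [50] and [31]
    Merge: [50] + [31] -> [31, 50]
  Merge: [27, 40] + [31, 50] -> [27, 31, 40, 50]
Merge: [2, 24, 36, 45] + [27, 31, 40, 50] -> [2, 24, 27, 31, 36, 40, 45, 50]

Final sorted array: [2, 24, 27, 31, 36, 40, 45, 50]

The merge sort proceeds by recursively splitting the array and merging sorted halves.
After all merges, the sorted array is [2, 24, 27, 31, 36, 40, 45, 50].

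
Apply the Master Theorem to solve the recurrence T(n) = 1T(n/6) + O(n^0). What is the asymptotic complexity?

Master Theorem for T(n) = 1T(n/6) + O(n^0):

a = 1, b = 6, c = 0
log_b(a) = log_6(1) = 0.0000

Case 2: c = 0 = log_6(1) = 0.0000
T(n) = O(n^0 log n) = O(log n)

For T(n) = 1T(n/6) + O(n^0): log_6(1) = 0.0000. This is Case 2 of the Master Theorem (c = log_b(a), equal work at all levels), giving O(log n).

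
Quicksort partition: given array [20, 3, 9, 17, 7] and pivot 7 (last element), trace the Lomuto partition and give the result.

Lomuto partition with pivot = 7:

Initial array: [20, 3, 9, 17, 7]

arr[0]=20 > 7: no swap
arr[1]=3 <= 7: swap with position 0, array becomes [3, 20, 9, 17, 7]
arr[2]=9 > 7: no swap
arr[3]=17 > 7: no swap

Place pivot at position 1: [3, 7, 9, 17, 20]
Pivot position: 1

After partitioning with pivot 7, the array becomes [3, 7, 9, 17, 20]. The pivot is placed at index 1. All elements to the left of the pivot are <= 7, and all elements to the right are > 7.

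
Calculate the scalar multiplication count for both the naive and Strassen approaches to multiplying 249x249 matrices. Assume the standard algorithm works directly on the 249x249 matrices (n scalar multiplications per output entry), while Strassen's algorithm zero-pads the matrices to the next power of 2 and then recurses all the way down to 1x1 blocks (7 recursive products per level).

Matrix multiplication for 249x249 matrices:

Strassen's algorithm requires power-of-2 dimensions. Pad 249x249 to 256x256 (next power of 2).

Standard algorithm: 249^3 = 15438249 multiplications
Strassen's algorithm: 7^(log2(256)) = 7^8 = 5764801 multiplications
Savings: 15438249 - 5764801 = 9673448 multiplications

Standard: 15438249 multiplications (249^3). Strassen: 5764801 multiplications (7^8, after padding to 256x256). Strassen reduces 8 recursive multiplications to 7 at each level.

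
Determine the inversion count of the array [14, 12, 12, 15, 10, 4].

Finding inversions in [14, 12, 12, 15, 10, 4]:

(0, 1): arr[0]=14 > arr[1]=12
(0, 2): arr[0]=14 > arr[2]=12
(0, 4): arr[0]=14 > arr[4]=10
(0, 5): arr[0]=14 > arr[5]=4
(1, 4): arr[1]=12 > arr[4]=10
(1, 5): arr[1]=12 > arr[5]=4
(2, 4): arr[2]=12 > arr[4]=10
(2, 5): arr[2]=12 > arr[5]=4
(3, 4): arr[3]=15 > arr[4]=10
(3, 5): arr[3]=15 > arr[5]=4
(4, 5): arr[4]=10 > arr[5]=4

Total inversions: 11

The array has 11 inversion(s): (0,1), (0,2), (0,4), (0,5), (1,4), (1,5), (2,4), (2,5), (3,4), (3,5), (4,5). Each pair (i,j) satisfies i < j and arr[i] > arr[j].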